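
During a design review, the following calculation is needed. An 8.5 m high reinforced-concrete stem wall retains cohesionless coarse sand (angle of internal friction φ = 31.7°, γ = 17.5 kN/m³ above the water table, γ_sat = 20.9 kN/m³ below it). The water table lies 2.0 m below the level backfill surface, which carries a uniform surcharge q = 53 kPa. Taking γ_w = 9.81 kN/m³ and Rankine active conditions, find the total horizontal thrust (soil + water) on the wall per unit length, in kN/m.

502 kN/m

K_a = tan²(45° − φ/2) = 0.3111.
γ' = 20.9 − 9.81 = 11.09 kN/m³. h₂ = H − d_w = 6.5 m.
σ'_h: at surface K_a·q = 16.49; at WT K_a(q+γd_w) = 27.37; at base K_a(q+γd_w+γ'h₂) = 49.80 kPa.
P₁ = ½(16.49+27.37)×2.0 = 43.86; P₂ = ½(27.37+49.80)×6.5 = 250.8; P_w = ½γ_w h₂² = 207.2.
Total = 43.86+250.8+207.2 = 501.9 kN/m.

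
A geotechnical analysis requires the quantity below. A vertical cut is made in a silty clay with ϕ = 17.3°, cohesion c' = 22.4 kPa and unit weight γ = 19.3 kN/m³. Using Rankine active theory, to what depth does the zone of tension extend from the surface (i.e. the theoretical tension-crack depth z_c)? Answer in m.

K_a = tan²(45° − 17.3°/2) = 0.5416; √K_a = 0.7359.
The active pressure is zero where K_a γ z = 2c√K_a, so z_c = 2c/(γ√K_a) = 2×22.4/(19.3×0.7359) = 3.154 m.

3.15 m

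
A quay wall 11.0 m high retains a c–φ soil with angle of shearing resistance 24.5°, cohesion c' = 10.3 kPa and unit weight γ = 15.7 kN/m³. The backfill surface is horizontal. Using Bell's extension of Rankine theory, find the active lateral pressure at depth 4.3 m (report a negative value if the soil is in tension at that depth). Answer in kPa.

K_a = (1 − sin φ)/(1 + sin φ) = 0.4137.
σ_a = K_a γ z − 2c√K_a = 0.4137×15.7×4.3 − 2×10.3×0.6432 = 14.68 kPa.

14.7 kPa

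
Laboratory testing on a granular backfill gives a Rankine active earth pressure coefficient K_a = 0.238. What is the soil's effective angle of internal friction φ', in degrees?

K_a = tan²(45° − φ/2) ⇒ 45° − φ/2 = arctan(√0.238) = 26.01°.
φ = 2(45° − 26.01°) = 37.99°.

38.0°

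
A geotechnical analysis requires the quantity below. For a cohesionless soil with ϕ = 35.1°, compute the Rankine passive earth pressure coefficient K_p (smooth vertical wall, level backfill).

K_p = (1 + sin φ)/(1 − sin φ) = tan²(45° + 35.1°/2) = 3.706.

3.71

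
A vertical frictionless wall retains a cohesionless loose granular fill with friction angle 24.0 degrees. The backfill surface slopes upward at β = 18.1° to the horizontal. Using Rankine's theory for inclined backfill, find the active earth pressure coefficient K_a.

0.539

K_a = cos β · (cos β − √(cos²β − cos²φ)) / (cos β + √(cos²β − cos²φ)).
cos β = 0.9505, cos φ = 0.9135, √(cos²β − cos²φ) = 0.2625.
K_a = 0.9505 × (0.9505 − 0.2625)/(0.9505 + 0.2625) = 0.5391.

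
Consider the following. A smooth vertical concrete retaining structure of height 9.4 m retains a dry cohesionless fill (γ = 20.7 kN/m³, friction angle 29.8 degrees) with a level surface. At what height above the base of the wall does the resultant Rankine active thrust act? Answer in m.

3.13 m

K_a = 0.3360.
The pressure distribution is triangular, so the resultant acts at H/3 above the base = 9.4/3 = 3.133 m.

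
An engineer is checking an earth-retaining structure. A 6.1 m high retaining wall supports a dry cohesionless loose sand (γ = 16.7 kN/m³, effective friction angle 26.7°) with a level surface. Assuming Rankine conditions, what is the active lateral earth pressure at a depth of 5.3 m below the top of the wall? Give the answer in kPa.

33.6 kPa

K_a = (1 − sin φ)/(1 + sin φ) = 0.3800.
σ_h = K_a γ z = 0.3800 × 16.7 × 5.3 = 33.63 kPa.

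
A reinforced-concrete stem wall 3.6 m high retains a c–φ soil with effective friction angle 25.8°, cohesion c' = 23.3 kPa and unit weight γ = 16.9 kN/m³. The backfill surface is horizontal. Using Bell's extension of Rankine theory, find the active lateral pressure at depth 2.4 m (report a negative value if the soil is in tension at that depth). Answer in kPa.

-13.3 kPa

K_a = (1 − sin φ)/(1 + sin φ) = 0.3935.
σ_a = K_a γ z − 2c√K_a = 0.3935×16.9×2.4 − 2×23.3×0.6273 = -13.27 kPa.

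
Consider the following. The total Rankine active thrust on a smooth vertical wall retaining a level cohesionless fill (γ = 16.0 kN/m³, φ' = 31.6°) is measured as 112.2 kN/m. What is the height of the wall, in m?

6.70 m

K_a = 0.3123. P_a = ½ K_a γ H² ⇒ H = √(2P_a/(K_a γ)).
H = √(2×112.2/(0.3123×16.0)) = 6.701 m.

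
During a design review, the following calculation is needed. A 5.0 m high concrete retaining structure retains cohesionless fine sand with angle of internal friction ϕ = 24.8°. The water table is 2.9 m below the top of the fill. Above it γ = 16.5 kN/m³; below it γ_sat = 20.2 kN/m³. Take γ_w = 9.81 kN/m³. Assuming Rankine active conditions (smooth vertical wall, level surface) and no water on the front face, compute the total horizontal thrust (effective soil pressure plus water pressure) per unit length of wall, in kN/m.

K_a = tan²(45° − φ/2) = 0.4090.
γ' = 20.2 − 9.81 = 10.39 kN/m³. Depth below WT = 2.1 m.
σ'_h at WT = K_a γ d_w = 19.57 kPa; at base = 19.57 + K_a γ' × 2.1 = 28.49 kPa.
P₁ (0–2.9 m) = ½×19.57×2.9 = 28.38. P₂ (2.9–5.0 m) = ½(19.57+28.49)×2.1 = 50.47.
P_w = ½ γ_w h₂² = 0.5×9.81×2.1² = 21.63. Total = 28.38+50.47+21.63 = 100.5 kN/m.

100 kN/m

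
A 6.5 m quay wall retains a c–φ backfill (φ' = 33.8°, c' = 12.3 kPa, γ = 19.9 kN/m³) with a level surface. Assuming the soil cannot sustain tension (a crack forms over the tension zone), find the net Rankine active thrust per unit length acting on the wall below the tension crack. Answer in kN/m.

49.7 kN/m

K_a = 0.2851; √K_a = 0.5340.
Tension-crack depth z_c = 2c/(γ√K_a) = 2×12.3/(19.9×0.5340) = 2.315 m.
σ_a at base = K_a γ H − 2c√K_a = 0.2851×19.9×6.5 − 2×12.3×0.5340 = 23.74 kPa.
P_a = ½ × 23.74 × (H − z_c) = 0.5×23.74×4.185 = 49.68 kN/m.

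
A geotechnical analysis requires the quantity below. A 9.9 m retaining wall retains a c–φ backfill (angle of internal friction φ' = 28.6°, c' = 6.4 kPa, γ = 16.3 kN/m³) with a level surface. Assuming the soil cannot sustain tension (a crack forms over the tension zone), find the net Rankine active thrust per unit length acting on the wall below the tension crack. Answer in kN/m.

211 kN/m

K_a = 0.3525; √K_a = 0.5938.
Tension-crack depth z_c = 2c/(γ√K_a) = 2×6.4/(16.3×0.5938) = 1.323 m.
σ_a at base = K_a γ H − 2c√K_a = 0.3525×16.3×9.9 − 2×6.4×0.5938 = 49.29 kPa.
P_a = ½ × 49.29 × (H − z_c) = 0.5×49.29×8.577 = 211.4 kN/m.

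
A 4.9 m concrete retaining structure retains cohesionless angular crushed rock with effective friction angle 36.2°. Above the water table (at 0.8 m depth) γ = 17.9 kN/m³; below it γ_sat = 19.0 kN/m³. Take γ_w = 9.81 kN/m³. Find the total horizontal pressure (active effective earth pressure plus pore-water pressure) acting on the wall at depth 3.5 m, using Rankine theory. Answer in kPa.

K_a = (1 − sin φ)/(1 + sin φ) = 0.2574.
γ' = 19.0 − 9.81 = 9.190 kN/m³.
Effective vertical stress at 3.5 m: σ'_v = 17.9×0.8 + 9.190×2.70 = 39.13 kPa.
σ'_h = K_a σ'_v = 0.2574 × 39.13 = 10.07 kPa; u = γ_w × 2.70 = 26.49 kPa.
Total σ_h = 10.07 + 26.49 = 36.56 kPa.

36.6 kPa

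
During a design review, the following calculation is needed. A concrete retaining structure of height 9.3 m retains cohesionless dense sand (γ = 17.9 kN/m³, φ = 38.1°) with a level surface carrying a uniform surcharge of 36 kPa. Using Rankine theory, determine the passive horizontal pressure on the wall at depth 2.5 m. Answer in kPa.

K_p = (1 + sin φ)/(1 − sin φ) = 4.222.
σ_v = γz + q = 17.9 × 2.5 + 36 = 80.75 kPa.
σ_h = K_p σ_v = 4.222 × 80.75 = 341.0 kPa.

341 kPa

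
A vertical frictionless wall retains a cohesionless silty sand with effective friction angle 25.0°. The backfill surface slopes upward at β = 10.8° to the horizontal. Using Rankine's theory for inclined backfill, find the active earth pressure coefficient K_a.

K_a = cos β · (cos β − √(cos²β − cos²φ)) / (cos β + √(cos²β − cos²φ)).
cos β = 0.9823, cos φ = 0.9063, √(cos²β − cos²φ) = 0.3788.
K_a = 0.9823 × (0.9823 − 0.3788)/(0.9823 + 0.3788) = 0.4355.

0.436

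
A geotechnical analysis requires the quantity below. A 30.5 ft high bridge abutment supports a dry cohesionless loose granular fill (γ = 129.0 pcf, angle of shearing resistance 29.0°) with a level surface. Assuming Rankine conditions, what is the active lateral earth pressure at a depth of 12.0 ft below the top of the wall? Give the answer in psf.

K_a = (1 − sin φ)/(1 + sin φ) = 0.3470.
σ_h = K_a γ z = 0.3470 × 129.0 × 12.0 = 537.1 psf.

537 psf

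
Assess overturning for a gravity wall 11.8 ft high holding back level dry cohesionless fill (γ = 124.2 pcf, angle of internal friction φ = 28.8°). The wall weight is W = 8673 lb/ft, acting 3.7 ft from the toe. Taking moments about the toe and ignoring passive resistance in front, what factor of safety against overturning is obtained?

K_a = tan²(45° − 28.8°/2) = 0.3498.
P_a = ½K_aγH² = 0.5×0.3498×124.2×11.8² = 3024 lb/ft, acting at H/3 = 3.933 ft above the base.
Overturning moment M_o = P_a × H/3 = 3024 × 3.933 = 11900.
Resisting moment M_r = W × 3.7 = 8673 × 3.7 = 32090.
FS_overturning = M_r/M_o = 32090/11900 = 2.698.

2.70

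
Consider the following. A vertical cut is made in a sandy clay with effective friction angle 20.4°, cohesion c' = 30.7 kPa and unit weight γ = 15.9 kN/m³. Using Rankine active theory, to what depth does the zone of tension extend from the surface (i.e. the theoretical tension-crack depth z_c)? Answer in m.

K_a = tan²(45° − 20.4°/2) = 0.4831; √K_a = 0.6950.
The active pressure is zero where K_a γ z = 2c√K_a, so z_c = 2c/(γ√K_a) = 2×30.7/(15.9×0.6950) = 5.556 m.

5.56 m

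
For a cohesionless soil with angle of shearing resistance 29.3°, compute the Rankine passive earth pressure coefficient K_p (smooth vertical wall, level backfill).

2.92

K_p = (1 + sin φ)/(1 − sin φ) = tan²(45° + 29.3°/2) = 2.917.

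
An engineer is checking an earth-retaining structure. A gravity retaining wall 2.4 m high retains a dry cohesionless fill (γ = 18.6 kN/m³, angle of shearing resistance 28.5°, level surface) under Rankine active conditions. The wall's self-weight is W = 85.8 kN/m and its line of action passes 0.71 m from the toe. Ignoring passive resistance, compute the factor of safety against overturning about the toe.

K_a = tan²(45° − 28.5°/2) = 0.3540.
P_a = ½K_aγH² = 0.5×0.3540×18.6×2.4² = 18.96 kN/m, acting at H/3 = 0.8000 m above the base.
Overturning moment M_o = P_a × H/3 = 18.96 × 0.8000 = 15.17.
Resisting moment M_r = W × 0.71 = 85.8 × 0.71 = 60.92.
FS_overturning = M_r/M_o = 60.92/15.17 = 4.016.

4.02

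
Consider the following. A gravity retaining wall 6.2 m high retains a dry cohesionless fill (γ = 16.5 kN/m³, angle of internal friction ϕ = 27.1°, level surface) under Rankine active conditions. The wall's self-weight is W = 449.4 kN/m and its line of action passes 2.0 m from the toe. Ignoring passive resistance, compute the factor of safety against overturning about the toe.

K_a = tan²(45° − 27.1°/2) = 0.3741.
P_a = ½K_aγH² = 0.5×0.3741×16.5×6.2² = 118.6 kN/m, acting at H/3 = 2.067 m above the base.
Overturning moment M_o = P_a × H/3 = 118.6 × 2.067 = 245.2.
Resisting moment M_r = W × 2.0 = 449.4 × 2.0 = 898.8.
FS_overturning = M_r/M_o = 898.8/245.2 = 3.666.

3.67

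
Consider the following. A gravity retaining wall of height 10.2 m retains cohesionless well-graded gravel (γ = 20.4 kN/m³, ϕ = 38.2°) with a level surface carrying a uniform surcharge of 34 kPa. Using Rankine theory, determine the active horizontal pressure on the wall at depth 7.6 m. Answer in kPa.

K_a = (1 − sin φ)/(1 + sin φ) = 0.2358.
σ_v = γz + q = 20.4 × 7.6 + 34 = 189.0 kPa.
σ_h = K_a σ_v = 0.2358 × 189.0 = 44.57 kPa.

44.6 kPa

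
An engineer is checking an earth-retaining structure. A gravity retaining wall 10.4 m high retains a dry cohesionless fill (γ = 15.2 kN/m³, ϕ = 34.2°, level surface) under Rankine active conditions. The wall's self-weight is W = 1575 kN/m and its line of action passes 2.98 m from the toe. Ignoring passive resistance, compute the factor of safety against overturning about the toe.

K_a = tan²(45° − 34.2°/2) = 0.2803.
P_a = ½K_aγH² = 0.5×0.2803×15.2×10.4² = 230.4 kN/m, acting at H/3 = 3.467 m above the base.
Overturning moment M_o = P_a × H/3 = 230.4 × 3.467 = 798.9.
Resisting moment M_r = W × 2.98 = 1575 × 2.98 = 4694.
FS_overturning = M_r/M_o = 4694/798.9 = 5.875.

5.88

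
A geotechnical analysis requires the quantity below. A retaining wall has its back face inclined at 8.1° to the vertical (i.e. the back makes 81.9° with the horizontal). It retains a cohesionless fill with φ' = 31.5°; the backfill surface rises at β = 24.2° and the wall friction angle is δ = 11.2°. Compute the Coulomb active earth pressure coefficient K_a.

K_a = sin²(α+φ) / [sin²α · sin(α−δ) · (1 + √{sin(φ+δ)sin(φ−β) / (sin(α−δ)sin(α+β))})²].
With α = 81.9°, φ = 31.5°, δ = 11.2°, β = 24.2°: K_a = 0.5320.

0.532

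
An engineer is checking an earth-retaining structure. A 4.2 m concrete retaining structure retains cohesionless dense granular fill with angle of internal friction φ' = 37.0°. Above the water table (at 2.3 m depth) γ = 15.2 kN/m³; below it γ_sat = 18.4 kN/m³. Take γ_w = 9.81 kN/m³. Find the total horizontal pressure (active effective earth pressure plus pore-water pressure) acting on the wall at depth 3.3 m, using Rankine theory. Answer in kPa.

20.6 kPa

K_a = (1 − sin φ)/(1 + sin φ) = 0.2486.
γ' = 18.4 − 9.81 = 8.590 kN/m³.
Effective vertical stress at 3.3 m: σ'_v = 15.2×2.3 + 8.590×1.00 = 43.55 kPa.
σ'_h = K_a σ'_v = 0.2486 × 43.55 = 10.83 kPa; u = γ_w × 1.00 = 9.810 kPa.
Total σ_h = 10.83 + 9.810 = 20.64 kPa.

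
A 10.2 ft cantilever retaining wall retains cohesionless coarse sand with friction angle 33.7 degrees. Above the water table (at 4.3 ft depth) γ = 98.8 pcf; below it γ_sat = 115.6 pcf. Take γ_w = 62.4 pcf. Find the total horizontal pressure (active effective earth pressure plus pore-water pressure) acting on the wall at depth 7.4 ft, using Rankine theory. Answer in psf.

362 psf

K_a = (1 − sin φ)/(1 + sin φ) = 0.2863.
γ' = 115.6 − 62.4 = 53.20 pcf.
Effective vertical stress at 7.4 ft: σ'_v = 98.8×4.3 + 53.20×3.10 = 589.8 psf.
σ'_h = K_a σ'_v = 0.2863 × 589.8 = 168.8 psf; u = γ_w × 3.10 = 193.4 psf.
Total σ_h = 168.8 + 193.4 = 362.3 psf.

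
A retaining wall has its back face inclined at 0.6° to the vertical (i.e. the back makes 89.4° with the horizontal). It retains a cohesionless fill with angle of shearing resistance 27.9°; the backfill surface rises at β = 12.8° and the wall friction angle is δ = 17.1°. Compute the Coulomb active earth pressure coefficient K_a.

K_a = sin²(α+φ) / [sin²α · sin(α−δ) · (1 + √{sin(φ+δ)sin(φ−β) / (sin(α−δ)sin(α+β))})²].
With α = 89.4°, φ = 27.9°, δ = 17.1°, β = 12.8°: K_a = 0.3971.

0.397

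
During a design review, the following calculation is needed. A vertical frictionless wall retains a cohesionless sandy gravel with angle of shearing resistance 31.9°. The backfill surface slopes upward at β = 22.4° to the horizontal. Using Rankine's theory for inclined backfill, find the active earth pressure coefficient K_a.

K_a = cos β · (cos β − √(cos²β − cos²φ)) / (cos β + √(cos²β − cos²φ)).
cos β = 0.9245, cos φ = 0.8490, √(cos²β − cos²φ) = 0.3661.
K_a = 0.9245 × (0.9245 − 0.3661)/(0.9245 + 0.3661) = 0.4000.

0.400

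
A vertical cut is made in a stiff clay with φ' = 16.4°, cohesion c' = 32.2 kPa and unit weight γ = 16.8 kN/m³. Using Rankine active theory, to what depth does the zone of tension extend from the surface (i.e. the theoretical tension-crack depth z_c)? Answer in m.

5.12 m

K_a = tan²(45° − 16.4°/2) = 0.5596; √K_a = 0.7481.
The active pressure is zero where K_a γ z = 2c√K_a, so z_c = 2c/(γ√K_a) = 2×32.2/(16.8×0.7481) = 5.124 m.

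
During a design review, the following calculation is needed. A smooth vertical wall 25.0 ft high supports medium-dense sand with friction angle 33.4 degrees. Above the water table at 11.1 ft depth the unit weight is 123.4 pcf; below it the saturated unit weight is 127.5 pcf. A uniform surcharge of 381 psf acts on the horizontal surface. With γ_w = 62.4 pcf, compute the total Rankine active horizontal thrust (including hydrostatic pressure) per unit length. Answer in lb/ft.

K_a = tan²(45° − φ/2) = 0.2899.
γ' = 127.5 − 62.4 = 65.10 pcf. h₂ = H − d_w = 13.9 ft.
σ'_h: at surface K_a·q = 110.5; at WT K_a(q+γd_w) = 507.6; at base K_a(q+γd_w+γ'h₂) = 769.9 psf.
P₁ = ½(110.5+507.6)×11.1 = 3430; P₂ = ½(507.6+769.9)×13.9 = 8879; P_w = ½γ_w h₂² = 6028.
Total = 3430+8879+6028 = 18340 lb/ft.

18300 lb/ft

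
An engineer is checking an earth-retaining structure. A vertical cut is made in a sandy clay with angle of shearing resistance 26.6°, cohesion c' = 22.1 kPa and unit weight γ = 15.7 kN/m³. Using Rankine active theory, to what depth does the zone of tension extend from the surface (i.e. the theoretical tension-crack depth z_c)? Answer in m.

K_a = tan²(45° − 26.6°/2) = 0.3814; √K_a = 0.6176.
The active pressure is zero where K_a γ z = 2c√K_a, so z_c = 2c/(γ√K_a) = 2×22.1/(15.7×0.6176) = 4.558 m.

4.56 m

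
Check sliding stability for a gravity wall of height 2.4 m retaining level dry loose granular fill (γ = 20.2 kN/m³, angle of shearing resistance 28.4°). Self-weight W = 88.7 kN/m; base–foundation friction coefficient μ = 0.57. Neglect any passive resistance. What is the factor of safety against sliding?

K_a = tan²(45° − 28.4°/2) = 0.3554.
P_a = ½K_aγH² = 0.5×0.3554×20.2×2.4² = 20.67 kN/m, acting at H/3 = 0.8000 m above the base.
FS_sliding = μW / P_a = 0.57×88.7 / 20.67 = 2.446.

2.45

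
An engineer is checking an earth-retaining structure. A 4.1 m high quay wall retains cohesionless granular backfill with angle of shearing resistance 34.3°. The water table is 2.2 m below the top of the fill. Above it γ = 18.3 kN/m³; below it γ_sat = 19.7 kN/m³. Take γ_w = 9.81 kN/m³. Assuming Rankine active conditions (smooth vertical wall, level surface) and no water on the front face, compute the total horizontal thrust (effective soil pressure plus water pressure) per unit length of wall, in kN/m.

56.4 kN/m

K_a = tan²(45° − φ/2) = 0.2792.
γ' = 19.7 − 9.81 = 9.890 kN/m³. Depth below WT = 1.9 m.
σ'_h at WT = K_a γ d_w = 11.24 kPa; at base = 11.24 + K_a γ' × 1.9 = 16.48 kPa.
P₁ (0–2.2 m) = ½×11.24×2.2 = 12.36. P₂ (2.2–4.1 m) = ½(11.24+16.48)×1.9 = 26.34.
P_w = ½ γ_w h₂² = 0.5×9.81×1.9² = 17.71. Total = 12.36+26.34+17.71 = 56.41 kN/m.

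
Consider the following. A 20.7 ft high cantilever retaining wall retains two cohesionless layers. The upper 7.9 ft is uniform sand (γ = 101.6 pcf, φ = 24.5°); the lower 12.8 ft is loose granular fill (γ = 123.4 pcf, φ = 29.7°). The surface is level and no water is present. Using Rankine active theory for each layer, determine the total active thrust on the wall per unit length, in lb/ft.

K_a1 = tan²(45°−24.5°/2) = 0.4137; K_a2 = tan²(45°−29.7°/2) = 0.3374.
Layer 1: σ at base = K_a1 γ₁ h₁ = 332.1 psf; P₁ = ½×332.1×7.9 = 1312.
Layer 2: σ_v at top = γ₁h₁ = 802.6; σ_h top = K_a2×802.6 = 270.8; σ_h base = K_a2×(802.6+123.4×12.8) = 803.7.
P₂ = ½(270.8+803.7)×12.8 = 6877. Total P_a = 1312+6877 = 8188 lb/ft.

8190 lb/ft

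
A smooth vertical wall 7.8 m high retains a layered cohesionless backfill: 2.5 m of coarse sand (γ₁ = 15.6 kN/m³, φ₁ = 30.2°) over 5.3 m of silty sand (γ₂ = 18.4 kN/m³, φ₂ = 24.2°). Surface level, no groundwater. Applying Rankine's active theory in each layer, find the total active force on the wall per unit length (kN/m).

K_a1 = tan²(45°−30.2°/2) = 0.3307; K_a2 = tan²(45°−24.2°/2) = 0.4185.
Layer 1: σ at base = K_a1 γ₁ h₁ = 12.90 kPa; P₁ = ½×12.90×2.5 = 16.12.
Layer 2: σ_v at top = γ₁h₁ = 39.00; σ_h top = K_a2×39.00 = 16.32; σ_h base = K_a2×(39.00+18.4×5.3) = 57.14.
P₂ = ½(16.32+57.14)×5.3 = 194.7. Total P_a = 16.12+194.7 = 210.8 kN/m.

211 kN/m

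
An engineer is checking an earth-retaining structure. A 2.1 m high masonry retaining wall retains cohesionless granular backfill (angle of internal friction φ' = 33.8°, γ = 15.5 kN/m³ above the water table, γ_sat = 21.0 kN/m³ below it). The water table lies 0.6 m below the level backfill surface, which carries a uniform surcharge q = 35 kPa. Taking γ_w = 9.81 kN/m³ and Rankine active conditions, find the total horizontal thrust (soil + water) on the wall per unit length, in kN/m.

40.4 kN/m

K_a = tan²(45° − φ/2) = 0.2851.
γ' = 21.0 − 9.81 = 11.19 kN/m³. h₂ = H − d_w = 1.5 m.
σ'_h: at surface K_a·q = 9.979; at WT K_a(q+γd_w) = 12.63; at base K_a(q+γd_w+γ'h₂) = 17.42 kPa.
P₁ = ½(9.979+12.63)×0.6 = 6.783; P₂ = ½(12.63+17.42)×1.5 = 22.53; P_w = ½γ_w h₂² = 11.04.
Total = 6.783+22.53+11.04 = 40.35 kN/m.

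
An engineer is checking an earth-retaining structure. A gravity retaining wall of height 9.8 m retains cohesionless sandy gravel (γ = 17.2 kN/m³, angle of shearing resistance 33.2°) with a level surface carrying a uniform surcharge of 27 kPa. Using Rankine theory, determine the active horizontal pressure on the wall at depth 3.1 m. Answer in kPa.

K_a = (1 − sin φ)/(1 + sin φ) = 0.2924.
σ_v = γz + q = 17.2 × 3.1 + 27 = 80.32 kPa.
σ_h = K_a σ_v = 0.2924 × 80.32 = 23.48 kPa.

23.5 kPa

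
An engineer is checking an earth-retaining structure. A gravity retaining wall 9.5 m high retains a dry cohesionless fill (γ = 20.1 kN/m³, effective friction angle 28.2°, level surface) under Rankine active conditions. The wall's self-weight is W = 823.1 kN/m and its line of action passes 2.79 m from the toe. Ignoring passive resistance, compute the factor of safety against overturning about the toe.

K_a = tan²(45° − 28.2°/2) = 0.3582.
P_a = ½K_aγH² = 0.5×0.3582×20.1×9.5² = 324.9 kN/m, acting at H/3 = 3.167 m above the base.
Overturning moment M_o = P_a × H/3 = 324.9 × 3.167 = 1029.
Resisting moment M_r = W × 2.79 = 823.1 × 2.79 = 2296.
FS_overturning = M_r/M_o = 2296/1029 = 2.232.

2.23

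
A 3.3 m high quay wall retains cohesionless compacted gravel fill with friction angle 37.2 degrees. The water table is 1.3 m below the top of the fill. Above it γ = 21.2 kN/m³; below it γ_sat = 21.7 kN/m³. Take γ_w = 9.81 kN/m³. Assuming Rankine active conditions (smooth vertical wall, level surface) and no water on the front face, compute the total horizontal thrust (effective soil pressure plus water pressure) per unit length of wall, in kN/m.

K_a = tan²(45° − φ/2) = 0.2464.
γ' = 21.7 − 9.81 = 11.89 kN/m³. Depth below WT = 2.0 m.
σ'_h at WT = K_a γ d_w = 6.791 kPa; at base = 6.791 + K_a γ' × 2.0 = 12.65 kPa.
P₁ (0–1.3 m) = ½×6.791×1.3 = 4.414. P₂ (1.3–3.3 m) = ½(6.791+12.65)×2.0 = 19.44.
P_w = ½ γ_w h₂² = 0.5×9.81×2.0² = 19.62. Total = 4.414+19.44+19.62 = 43.48 kN/m.

43.5 kN/m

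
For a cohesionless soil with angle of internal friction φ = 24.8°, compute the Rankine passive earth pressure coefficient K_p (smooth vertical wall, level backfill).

2.45

K_p = (1 + sin φ)/(1 − sin φ) = tan²(45° + 24.8°/2) = 2.445.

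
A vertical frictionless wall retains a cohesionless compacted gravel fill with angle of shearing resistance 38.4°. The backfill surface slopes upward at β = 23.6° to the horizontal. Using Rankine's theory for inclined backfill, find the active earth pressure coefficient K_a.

0.291

K_a = cos β · (cos β − √(cos²β − cos²φ)) / (cos β + √(cos²β − cos²φ)).
cos β = 0.9164, cos φ = 0.7837, √(cos²β − cos²φ) = 0.4749.
K_a = 0.9164 × (0.9164 − 0.4749)/(0.9164 + 0.4749) = 0.2908.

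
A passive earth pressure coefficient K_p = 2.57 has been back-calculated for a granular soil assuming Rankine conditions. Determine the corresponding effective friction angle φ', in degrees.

26.1°

K_p = (1+sin φ)/(1−sin φ) ⇒ sin φ = (K_p − 1)/(K_p + 1) = 0.4398.
φ = arcsin(0.4398) = 26.09°.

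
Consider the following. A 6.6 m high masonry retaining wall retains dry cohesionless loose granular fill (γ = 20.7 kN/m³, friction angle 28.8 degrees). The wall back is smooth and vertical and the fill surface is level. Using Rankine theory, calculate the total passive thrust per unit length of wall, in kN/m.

1290 kN/m

K_p = tan²(45° + φ/2) = 2.859.
P_p = ½ K_p γ H² = 0.5 × 2.859 × 20.7 × 6.6² = 1289 kN/m.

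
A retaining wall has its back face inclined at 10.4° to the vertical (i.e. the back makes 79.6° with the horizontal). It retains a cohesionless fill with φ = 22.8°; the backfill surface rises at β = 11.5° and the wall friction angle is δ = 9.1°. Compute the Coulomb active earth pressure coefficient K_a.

0.590

K_a = sin²(α+φ) / [sin²α · sin(α−δ) · (1 + √{sin(φ+δ)sin(φ−β) / (sin(α−δ)sin(α+β))})²].
With α = 79.6°, φ = 22.8°, δ = 9.1°, β = 11.5°: K_a = 0.5900.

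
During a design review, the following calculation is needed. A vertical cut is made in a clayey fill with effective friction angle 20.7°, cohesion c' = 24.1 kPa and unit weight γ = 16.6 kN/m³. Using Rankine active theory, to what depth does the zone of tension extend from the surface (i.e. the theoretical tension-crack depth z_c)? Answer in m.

4.20 m

K_a = tan²(45° − 20.7°/2) = 0.4777; √K_a = 0.6911.
The active pressure is zero where K_a γ z = 2c√K_a, so z_c = 2c/(γ√K_a) = 2×24.1/(16.6×0.6911) = 4.201 m.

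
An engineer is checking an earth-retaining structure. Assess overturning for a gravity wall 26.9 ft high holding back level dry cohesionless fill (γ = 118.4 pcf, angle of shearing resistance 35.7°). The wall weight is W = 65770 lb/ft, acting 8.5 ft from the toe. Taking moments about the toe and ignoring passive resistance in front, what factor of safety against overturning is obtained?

K_a = tan²(45° − 35.7°/2) = 0.2630.
P_a = ½K_aγH² = 0.5×0.2630×118.4×26.9² = 11270 lb/ft, acting at H/3 = 8.967 ft above the base.
Overturning moment M_o = P_a × H/3 = 11270 × 8.967 = 101000.
Resisting moment M_r = W × 8.5 = 65770 × 8.5 = 559000.
FS_overturning = M_r/M_o = 559000/101000 = 5.534.

5.53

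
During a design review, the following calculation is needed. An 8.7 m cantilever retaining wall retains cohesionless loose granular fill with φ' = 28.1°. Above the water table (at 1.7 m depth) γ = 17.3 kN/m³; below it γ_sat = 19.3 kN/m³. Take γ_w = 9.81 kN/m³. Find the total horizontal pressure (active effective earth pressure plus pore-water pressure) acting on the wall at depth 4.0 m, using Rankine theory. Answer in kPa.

41.0 kPa

K_a = (1 − sin φ)/(1 + sin φ) = 0.3596.
γ' = 19.3 − 9.81 = 9.490 kN/m³.
Effective vertical stress at 4.0 m: σ'_v = 17.3×1.7 + 9.490×2.30 = 51.24 kPa.
σ'_h = K_a σ'_v = 0.3596 × 51.24 = 18.43 kPa; u = γ_w × 2.30 = 22.56 kPa.
Total σ_h = 18.43 + 22.56 = 40.99 kPa.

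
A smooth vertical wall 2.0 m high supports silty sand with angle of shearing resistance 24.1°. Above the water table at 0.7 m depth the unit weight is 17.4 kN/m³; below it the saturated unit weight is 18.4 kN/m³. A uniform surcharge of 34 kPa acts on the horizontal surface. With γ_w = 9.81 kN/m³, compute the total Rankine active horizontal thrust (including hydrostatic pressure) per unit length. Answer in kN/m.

48.4 kN/m

K_a = tan²(45° − φ/2) = 0.4201.
γ' = 18.4 − 9.81 = 8.590 kN/m³. h₂ = H − d_w = 1.3 m.
σ'_h: at surface K_a·q = 14.28; at WT K_a(q+γd_w) = 19.40; at base K_a(q+γd_w+γ'h₂) = 24.09 kPa.
P₁ = ½(14.28+19.40)×0.7 = 11.79; P₂ = ½(19.40+24.09)×1.3 = 28.27; P_w = ½γ_w h₂² = 8.289.
Total = 11.79+28.27+8.289 = 48.35 kN/m.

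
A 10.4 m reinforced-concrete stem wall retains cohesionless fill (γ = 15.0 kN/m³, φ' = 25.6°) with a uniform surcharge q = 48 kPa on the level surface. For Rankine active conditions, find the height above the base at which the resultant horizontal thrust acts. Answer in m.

K_a = 0.3966.
Triangular part P₁ = ½K_aγH² = 321.7 at H/3 = 3.467 m; rectangular part P₂ = K_a q H = 198.0 at H/2 = 5.200 m.
ȳ = (P₁·3.467 + P₂·5.200)/(P₁+P₂) = 4.127 m.

4.13 m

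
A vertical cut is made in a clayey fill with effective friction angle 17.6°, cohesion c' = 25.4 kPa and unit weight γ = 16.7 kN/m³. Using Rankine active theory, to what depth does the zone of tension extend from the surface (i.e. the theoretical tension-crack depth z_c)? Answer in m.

4.16 m

K_a = tan²(45° − 17.6°/2) = 0.5357; √K_a = 0.7319.
The active pressure is zero where K_a γ z = 2c√K_a, so z_c = 2c/(γ√K_a) = 2×25.4/(16.7×0.7319) = 4.156 m.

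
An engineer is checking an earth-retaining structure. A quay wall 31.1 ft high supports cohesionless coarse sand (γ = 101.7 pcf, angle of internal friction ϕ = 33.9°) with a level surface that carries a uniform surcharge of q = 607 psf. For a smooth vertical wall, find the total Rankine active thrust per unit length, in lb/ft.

19300 lb/ft

K_a = tan²(45° − φ/2) = 0.2839.
Soil triangle: ½ K_a γ H² = 0.5×0.2839×101.7×31.1² = 13960 lb/ft.
Surcharge rectangle: K_a q H = 0.2839×607×31.1 = 5360 lb/ft.
Total = 13960 + 5360 = 19320 lb/ft.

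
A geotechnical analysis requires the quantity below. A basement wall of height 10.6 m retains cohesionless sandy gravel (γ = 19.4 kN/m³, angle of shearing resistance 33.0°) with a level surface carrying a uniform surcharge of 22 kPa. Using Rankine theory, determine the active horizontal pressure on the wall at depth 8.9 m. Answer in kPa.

K_a = (1 − sin φ)/(1 + sin φ) = 0.2948.
σ_v = γz + q = 19.4 × 8.9 + 22 = 194.7 kPa.
σ_h = K_a σ_v = 0.2948 × 194.7 = 57.39 kPa.

57.4 kPa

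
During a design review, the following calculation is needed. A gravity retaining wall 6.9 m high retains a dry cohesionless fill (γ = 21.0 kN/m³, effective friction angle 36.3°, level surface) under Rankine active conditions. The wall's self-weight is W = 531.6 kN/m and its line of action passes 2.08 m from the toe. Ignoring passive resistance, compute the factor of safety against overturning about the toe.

K_a = tan²(45° − 36.3°/2) = 0.2563.
P_a = ½K_aγH² = 0.5×0.2563×21.0×6.9² = 128.1 kN/m, acting at H/3 = 2.300 m above the base.
Overturning moment M_o = P_a × H/3 = 128.1 × 2.300 = 294.7.
Resisting moment M_r = W × 2.08 = 531.6 × 2.08 = 1106.
FS_overturning = M_r/M_o = 1106/294.7 = 3.753.

3.75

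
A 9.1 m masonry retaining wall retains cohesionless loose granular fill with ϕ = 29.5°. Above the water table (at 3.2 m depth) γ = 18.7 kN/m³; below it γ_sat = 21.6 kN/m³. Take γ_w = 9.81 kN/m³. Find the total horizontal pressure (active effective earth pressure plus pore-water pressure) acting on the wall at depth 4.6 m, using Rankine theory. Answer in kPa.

39.7 kPa

K_a = (1 − sin φ)/(1 + sin φ) = 0.3401.
γ' = 21.6 − 9.81 = 11.79 kN/m³.
Effective vertical stress at 4.6 m: σ'_v = 18.7×3.2 + 11.79×1.40 = 76.35 kPa.
σ'_h = K_a σ'_v = 0.3401 × 76.35 = 25.97 kPa; u = γ_w × 1.40 = 13.73 kPa.
Total σ_h = 25.97 + 13.73 = 39.70 kPa.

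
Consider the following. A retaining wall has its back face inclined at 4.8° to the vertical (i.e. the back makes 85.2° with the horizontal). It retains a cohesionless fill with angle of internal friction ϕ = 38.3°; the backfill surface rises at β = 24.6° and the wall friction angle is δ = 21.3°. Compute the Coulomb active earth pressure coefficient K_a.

K_a = sin²(α+φ) / [sin²α · sin(α−δ) · (1 + √{sin(φ+δ)sin(φ−β) / (sin(α−δ)sin(α+β))})²].
With α = 85.2°, φ = 38.3°, δ = 21.3°, β = 24.6°: K_a = 0.3504.

0.350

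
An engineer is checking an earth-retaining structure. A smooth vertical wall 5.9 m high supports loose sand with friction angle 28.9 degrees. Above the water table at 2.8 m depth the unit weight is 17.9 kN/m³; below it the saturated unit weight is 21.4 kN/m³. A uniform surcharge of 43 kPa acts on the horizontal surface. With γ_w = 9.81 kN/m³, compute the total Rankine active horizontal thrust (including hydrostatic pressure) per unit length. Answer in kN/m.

K_a = tan²(45° − φ/2) = 0.3484.
γ' = 21.4 − 9.81 = 11.59 kN/m³. h₂ = H − d_w = 3.1 m.
σ'_h: at surface K_a·q = 14.98; at WT K_a(q+γd_w) = 32.44; at base K_a(q+γd_w+γ'h₂) = 44.96 kPa.
P₁ = ½(14.98+32.44)×2.8 = 66.39; P₂ = ½(32.44+44.96)×3.1 = 120.0; P_w = ½γ_w h₂² = 47.14.
Total = 66.39+120.0+47.14 = 233.5 kN/m.

233 kN/m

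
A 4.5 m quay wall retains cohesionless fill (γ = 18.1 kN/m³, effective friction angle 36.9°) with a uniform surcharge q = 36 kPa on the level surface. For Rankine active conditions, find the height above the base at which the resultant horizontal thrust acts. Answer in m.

1.85 m

K_a = 0.2497.
Triangular part P₁ = ½K_aγH² = 45.76 at H/3 = 1.500 m; rectangular part P₂ = K_a q H = 40.45 at H/2 = 2.250 m.
ȳ = (P₁·1.500 + P₂·2.250)/(P₁+P₂) = 1.852 m.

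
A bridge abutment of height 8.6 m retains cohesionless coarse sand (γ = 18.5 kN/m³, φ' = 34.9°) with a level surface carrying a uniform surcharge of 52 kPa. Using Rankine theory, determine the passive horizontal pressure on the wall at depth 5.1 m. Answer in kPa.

K_p = (1 + sin φ)/(1 − sin φ) = 3.674.
σ_v = γz + q = 18.5 × 5.1 + 52 = 146.3 kPa.
σ_h = K_p σ_v = 3.674 × 146.3 = 537.8 kPa.

538 kPa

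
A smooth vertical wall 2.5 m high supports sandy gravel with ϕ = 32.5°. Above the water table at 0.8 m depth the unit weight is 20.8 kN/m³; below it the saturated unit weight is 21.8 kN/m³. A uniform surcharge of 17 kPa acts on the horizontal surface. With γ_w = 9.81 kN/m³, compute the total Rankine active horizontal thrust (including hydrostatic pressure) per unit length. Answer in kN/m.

K_a = tan²(45° − φ/2) = 0.3010.
γ' = 21.8 − 9.81 = 11.99 kN/m³. h₂ = H − d_w = 1.7 m.
σ'_h: at surface K_a·q = 5.117; at WT K_a(q+γd_w) = 10.13; at base K_a(q+γd_w+γ'h₂) = 16.26 kPa.
P₁ = ½(5.117+10.13)×0.8 = 6.097; P₂ = ½(10.13+16.26)×1.7 = 22.43; P_w = ½γ_w h₂² = 14.18.
Total = 6.097+22.43+14.18 = 42.70 kN/m.

42.7 kN/m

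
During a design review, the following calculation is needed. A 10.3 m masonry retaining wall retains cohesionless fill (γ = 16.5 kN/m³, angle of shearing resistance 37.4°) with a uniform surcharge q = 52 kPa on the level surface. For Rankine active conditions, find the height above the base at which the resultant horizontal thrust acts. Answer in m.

4.09 m

K_a = 0.2443.
Triangular part P₁ = ½K_aγH² = 213.8 at H/3 = 3.433 m; rectangular part P₂ = K_a q H = 130.8 at H/2 = 5.150 m.
ȳ = (P₁·3.433 + P₂·5.150)/(P₁+P₂) = 4.085 m.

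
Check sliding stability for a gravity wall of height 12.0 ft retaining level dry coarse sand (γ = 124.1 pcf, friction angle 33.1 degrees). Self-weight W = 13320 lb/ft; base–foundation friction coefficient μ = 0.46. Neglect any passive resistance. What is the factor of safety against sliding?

2.34

K_a = tan²(45° − 33.1°/2) = 0.2936.
P_a = ½K_aγH² = 0.5×0.2936×124.1×12.0² = 2623 lb/ft, acting at H/3 = 4.000 ft above the base.
FS_sliding = μW / P_a = 0.46×13320 / 2623 = 2.336.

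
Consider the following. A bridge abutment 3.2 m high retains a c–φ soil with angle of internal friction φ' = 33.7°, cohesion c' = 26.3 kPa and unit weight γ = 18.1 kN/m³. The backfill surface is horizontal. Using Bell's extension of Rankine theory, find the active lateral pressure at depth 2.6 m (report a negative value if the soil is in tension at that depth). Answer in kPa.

-14.7 kPa

K_a = (1 − sin φ)/(1 + sin φ) = 0.2863.
σ_a = K_a γ z − 2c√K_a = 0.2863×18.1×2.6 − 2×26.3×0.5351 = -14.67 kPa.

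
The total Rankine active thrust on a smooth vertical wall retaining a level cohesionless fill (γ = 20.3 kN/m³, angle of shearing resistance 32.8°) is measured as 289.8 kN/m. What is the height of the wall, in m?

K_a = 0.2973. P_a = ½ K_a γ H² ⇒ H = √(2P_a/(K_a γ)).
H = √(2×289.8/(0.2973×20.3)) = 9.800 m.

9.80 m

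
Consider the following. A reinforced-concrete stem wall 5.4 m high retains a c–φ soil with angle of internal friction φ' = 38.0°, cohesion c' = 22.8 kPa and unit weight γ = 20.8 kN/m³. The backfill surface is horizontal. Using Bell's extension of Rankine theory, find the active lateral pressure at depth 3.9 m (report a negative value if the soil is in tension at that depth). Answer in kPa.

K_a = (1 − sin φ)/(1 + sin φ) = 0.2379.
σ_a = K_a γ z − 2c√K_a = 0.2379×20.8×3.9 − 2×22.8×0.4877 = -2.944 kPa.

-2.94 kPa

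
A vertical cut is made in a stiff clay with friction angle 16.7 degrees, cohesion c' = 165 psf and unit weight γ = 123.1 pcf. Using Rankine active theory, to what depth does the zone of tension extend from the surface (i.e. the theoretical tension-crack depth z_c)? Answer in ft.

K_a = tan²(45° − 16.7°/2) = 0.5536; √K_a = 0.7440.
The active pressure is zero where K_a γ z = 2c√K_a, so z_c = 2c/(γ√K_a) = 2×165/(123.1×0.7440) = 3.603 ft.

3.60 ft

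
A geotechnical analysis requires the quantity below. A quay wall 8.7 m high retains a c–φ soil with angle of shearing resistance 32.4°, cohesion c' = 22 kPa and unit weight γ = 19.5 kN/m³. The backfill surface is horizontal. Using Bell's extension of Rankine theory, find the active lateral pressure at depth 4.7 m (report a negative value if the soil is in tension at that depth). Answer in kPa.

K_a = (1 − sin φ)/(1 + sin φ) = 0.3022.
σ_a = K_a γ z − 2c√K_a = 0.3022×19.5×4.7 − 2×22×0.5498 = 3.510 kPa.

3.51 kPa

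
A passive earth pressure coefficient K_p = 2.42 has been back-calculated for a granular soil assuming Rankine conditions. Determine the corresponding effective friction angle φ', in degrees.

K_p = (1+sin φ)/(1−sin φ) ⇒ sin φ = (K_p − 1)/(K_p + 1) = 0.4152.
φ = arcsin(0.4152) = 24.53°.

24.5°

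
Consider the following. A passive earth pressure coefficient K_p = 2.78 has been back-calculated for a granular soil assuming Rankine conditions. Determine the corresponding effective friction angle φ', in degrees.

K_p = (1+sin φ)/(1−sin φ) ⇒ sin φ = (K_p − 1)/(K_p + 1) = 0.4709.
φ = arcsin(0.4709) = 28.09°.

28.1°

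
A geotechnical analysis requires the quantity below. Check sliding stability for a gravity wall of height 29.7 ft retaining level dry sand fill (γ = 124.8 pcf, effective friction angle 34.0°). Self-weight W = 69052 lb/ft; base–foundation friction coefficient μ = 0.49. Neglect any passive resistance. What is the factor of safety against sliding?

2.17

K_a = tan²(45° − 34.0°/2) = 0.2827.
P_a = ½K_aγH² = 0.5×0.2827×124.8×29.7² = 15560 lb/ft, acting at H/3 = 9.900 ft above the base.
FS_sliding = μW / P_a = 0.49×69052 / 15560 = 2.174.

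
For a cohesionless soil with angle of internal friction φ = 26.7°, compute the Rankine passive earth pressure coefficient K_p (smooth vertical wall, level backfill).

K_p = (1 + sin φ)/(1 − sin φ) = tan²(45° + 26.7°/2) = 2.632.

2.63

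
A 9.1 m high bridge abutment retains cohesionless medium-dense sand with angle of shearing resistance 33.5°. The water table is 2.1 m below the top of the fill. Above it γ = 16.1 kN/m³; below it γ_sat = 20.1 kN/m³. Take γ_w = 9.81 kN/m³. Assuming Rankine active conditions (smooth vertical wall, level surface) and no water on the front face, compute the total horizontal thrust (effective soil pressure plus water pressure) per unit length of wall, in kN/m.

K_a = tan²(45° − φ/2) = 0.2887.
γ' = 20.1 − 9.81 = 10.29 kN/m³. Depth below WT = 7.0 m.
σ'_h at WT = K_a γ d_w = 9.761 kPa; at base = 9.761 + K_a γ' × 7.0 = 30.56 kPa.
P₁ (0–2.1 m) = ½×9.761×2.1 = 10.25. P₂ (2.1–9.1 m) = ½(9.761+30.56)×7.0 = 141.1.
P_w = ½ γ_w h₂² = 0.5×9.81×7.0² = 240.3. Total = 10.25+141.1+240.3 = 391.7 kN/m.

392 kN/m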